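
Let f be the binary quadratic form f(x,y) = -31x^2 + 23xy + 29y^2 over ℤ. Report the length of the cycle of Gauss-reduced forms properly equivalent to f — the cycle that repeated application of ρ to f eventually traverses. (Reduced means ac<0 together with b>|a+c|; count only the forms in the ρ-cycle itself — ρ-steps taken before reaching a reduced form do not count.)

D = 4125, ⌊√D⌋ = 64
river: ρ → (29,35,-25)
river: ρ → (-25,15,39)
river: ρ → (39,63,-1)
river: ρ → (-1,63,39)
river: ρ → (39,15,-25)
river: ρ → (-25,35,29)
river: ρ → (29,23,-31)
river: ρ → (-31,39,21)
river: ρ → (21,45,-25)
river: ρ → (-25,55,11)
river: ρ → (11,55,-25)
river: ρ → (-25,45,21)
river: ρ → (21,39,-31)
river: ρ → (-31,23,29)
ρ-cycle length = 14 (tail of 0 descent steps not counted)

14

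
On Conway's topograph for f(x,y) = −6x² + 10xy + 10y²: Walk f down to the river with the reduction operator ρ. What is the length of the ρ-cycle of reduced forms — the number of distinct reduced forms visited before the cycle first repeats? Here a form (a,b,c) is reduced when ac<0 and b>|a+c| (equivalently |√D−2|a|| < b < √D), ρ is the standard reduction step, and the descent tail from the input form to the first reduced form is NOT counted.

D = 340, ⌊√D⌋ = 18
river: ρ → (10,10,-6)
river: ρ → (-6,14,6)
river: ρ → (6,10,-10)
river: ρ → (-10,10,6)
river: ρ → (6,14,-6)
river: ρ → (-6,10,10)
ρ-cycle length = 6 (tail of 0 descent steps not counted)

6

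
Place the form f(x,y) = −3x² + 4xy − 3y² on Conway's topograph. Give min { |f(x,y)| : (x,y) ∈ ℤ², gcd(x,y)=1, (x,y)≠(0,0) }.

translate: b→2 (≡-4 mod 6), so (3,-4,3)→(3,2,2)
flip: (3,2,2)→(2,-2,3)
translate: b→2 (≡-2 mod 4), so (2,-2,3)→(2,2,3)
reduced (well bottom): (2,2,3) with a≤c, −a<b≤a
well minimum |f| = |-2| = 2 (negative-definite)

2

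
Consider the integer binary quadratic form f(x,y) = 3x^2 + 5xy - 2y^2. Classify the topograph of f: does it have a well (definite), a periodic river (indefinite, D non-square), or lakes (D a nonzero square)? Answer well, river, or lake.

D = b²−4ac = 5² − 4·3·(-2) = 49
D = 7² is a perfect square ⇒ form factors over ℤ ⇒ lakes

lake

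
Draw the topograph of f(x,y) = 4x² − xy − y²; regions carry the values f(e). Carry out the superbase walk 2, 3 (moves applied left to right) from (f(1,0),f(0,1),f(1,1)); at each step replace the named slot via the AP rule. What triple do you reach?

start (4,-1,2) = (f(1,0),f(0,1),f(1,1))
replace slot 2: 2·(4+2) − (-1) = 13 → (4,13,2)
replace slot 3: 2·(4+13) − 2 = 32 → (4,13,32)

4,13,32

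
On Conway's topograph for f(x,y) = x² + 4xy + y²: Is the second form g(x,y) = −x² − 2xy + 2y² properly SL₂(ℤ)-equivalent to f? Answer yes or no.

D₁ = 12, D₂ = 12
river cycle of f (length 2): (1, 2, -2), (-2, 2, 1)
river cycle of g (length 2): (2, 2, -1), (-1, 2, 2)
cycles differ ⇒ inequivalent

no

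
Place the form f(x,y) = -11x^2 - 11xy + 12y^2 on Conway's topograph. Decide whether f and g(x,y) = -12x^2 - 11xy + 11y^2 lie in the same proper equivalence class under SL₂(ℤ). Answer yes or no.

D₁ = 649, D₂ = 649
river cycle of f (length 34): (12, 11, -11), (-11, 11, 12), (12, 13, -10), (-10, 7, 15), (15, 23, -2), (-2, 25, 3), (3, 23, -10), (-10, 17, 9), (9, 19, -8), (-8, 13, 15), … (24 more)
river cycle of g (length 34): (11, 11, -12), (-12, 13, 10), (10, 7, -15), (-15, 23, 2), (2, 25, -3), (-3, 23, 10), (10, 17, -9), (-9, 19, 8), (8, 13, -15), (-15, 17, 6), … (24 more)
cycles differ ⇒ inequivalent

no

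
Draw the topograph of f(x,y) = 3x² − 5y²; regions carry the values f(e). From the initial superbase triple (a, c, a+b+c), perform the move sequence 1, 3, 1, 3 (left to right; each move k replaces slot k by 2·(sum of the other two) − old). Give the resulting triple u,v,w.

start (3,-5,-2) = (f(1,0),f(0,1),f(1,1))
replace slot 1: 2·((-5)+(-2)) − 3 = -17 → (-17,-5,-2)
replace slot 3: 2·((-17)+(-5)) − (-2) = -42 → (-17,-5,-42)
replace slot 1: 2·((-5)+(-42)) − (-17) = -77 → (-77,-5,-42)
replace slot 3: 2·((-77)+(-5)) − (-42) = -122 → (-77,-5,-122)

-77,-5,-122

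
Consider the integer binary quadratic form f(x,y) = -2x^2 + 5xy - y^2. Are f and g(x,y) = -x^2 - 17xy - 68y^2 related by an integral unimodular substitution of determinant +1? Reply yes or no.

D₁ = 17, D₂ = 17
river cycle of f (length 6): (-1, 3, 2), (2, 1, -2), (-2, 3, 1), (1, 3, -2), (-2, 1, 2), (2, 3, -1)
river cycle of g (length 6): (-1, 3, 2), (2, 1, -2), (-2, 3, 1), (1, 3, -2), (-2, 1, 2), (2, 3, -1)
cycles coincide ⇒ equivalent

yes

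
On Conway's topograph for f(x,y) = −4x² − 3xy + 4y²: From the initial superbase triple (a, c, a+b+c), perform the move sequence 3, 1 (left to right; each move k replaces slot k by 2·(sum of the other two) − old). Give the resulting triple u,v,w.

start (-4,4,-3) = (f(1,0),f(0,1),f(1,1))
replace slot 3: 2·((-4)+4) − (-3) = 3 → (-4,4,3)
replace slot 1: 2·(4+3) − (-4) = 18 → (18,4,3)

18,4,3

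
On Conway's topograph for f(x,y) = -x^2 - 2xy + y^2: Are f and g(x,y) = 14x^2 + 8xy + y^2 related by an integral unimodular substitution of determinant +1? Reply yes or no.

D₁ = 8, D₂ = 8
river cycle of f (length 2): (1, 2, -1), (-1, 2, 1)
river cycle of g (length 2): (1, 2, -1), (-1, 2, 1)
cycles coincide ⇒ equivalent

yes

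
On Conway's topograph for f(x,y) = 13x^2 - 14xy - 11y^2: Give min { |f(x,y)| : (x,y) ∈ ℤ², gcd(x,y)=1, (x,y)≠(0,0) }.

descent: ρ → (-11,14,13)  [lands on river]
river: ρ → (13,12,-12)
river: ρ → (-12,12,13)
river: ρ → (13,14,-11)
river: ρ → (-11,8,16)
river: ρ → (16,24,-3)
river: ρ → (-3,24,16)
river: ρ → (16,8,-11)
closes: descent 1, river 8
min |a| on river = 3

3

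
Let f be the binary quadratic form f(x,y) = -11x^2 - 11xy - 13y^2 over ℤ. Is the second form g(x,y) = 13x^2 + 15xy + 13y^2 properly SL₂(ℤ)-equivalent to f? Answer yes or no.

D₁ = -451, D₂ = -451
f is negative-definite; reduce −f:
−f: reduced (well bottom): (11,11,13) with a≤c, −a<b≤a
flip sign back: reduced form of f is (-11,-11,-13)
g: translate: b→-11 (≡15 mod 26), so (13,15,13)→(13,-11,11)
g: flip: (13,-11,11)→(11,11,13)
g: reduced (well bottom): (11,11,13) with a≤c, −a<b≤a
reduced forms (-11, -11, -13) vs (11, 11, 13) ⇒ inequivalent

no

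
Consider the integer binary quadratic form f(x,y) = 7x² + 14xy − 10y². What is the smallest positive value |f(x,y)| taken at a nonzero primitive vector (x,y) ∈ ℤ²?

river: ρ → (-10,6,11)
river: ρ → (11,16,-5)
river: ρ → (-5,14,14)
river: ρ → (14,14,-5)
river: ρ → (-5,16,11)
river: ρ → (11,6,-10)
river: ρ → (-10,14,7)
river: ρ → (7,14,-10)
closes: descent 0, river 8
min |a| on river = 5

5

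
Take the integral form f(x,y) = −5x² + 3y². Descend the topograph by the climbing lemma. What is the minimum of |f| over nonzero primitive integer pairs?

descent: ρ → (3,6,-2)  [lands on river]
river: ρ → (-2,6,3)
closes: descent 1, river 2
min |a| on river = 2

2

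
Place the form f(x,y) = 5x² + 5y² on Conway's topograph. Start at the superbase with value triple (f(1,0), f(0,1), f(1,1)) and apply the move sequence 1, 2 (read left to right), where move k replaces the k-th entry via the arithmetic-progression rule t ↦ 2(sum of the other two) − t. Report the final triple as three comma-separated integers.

start (5,5,10) = (f(1,0),f(0,1),f(1,1))
replace slot 1: 2·(5+10) − 5 = 25 → (25,5,10)
replace slot 2: 2·(25+10) − 5 = 65 → (25,65,10)

25,65,10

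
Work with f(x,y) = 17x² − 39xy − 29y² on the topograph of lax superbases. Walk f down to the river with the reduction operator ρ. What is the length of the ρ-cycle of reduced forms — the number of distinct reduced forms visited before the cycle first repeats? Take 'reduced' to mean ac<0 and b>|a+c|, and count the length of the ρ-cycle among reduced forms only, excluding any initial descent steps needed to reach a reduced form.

D = 3493, ⌊√D⌋ = 59
descent: ρ → (-29,39,17)  [lands on river]
river: ρ → (17,29,-39)
river: ρ → (-39,49,7)
river: ρ → (7,49,-39)
river: ρ → (-39,29,17)
river: ρ → (17,39,-29)
river: ρ → (-29,19,27)
river: ρ → (27,35,-21)
river: ρ → (-21,49,13)
river: ρ → (13,55,-9)
river: ρ → (-9,53,19)
river: ρ → (19,23,-39)
river: ρ → (-39,55,3)
river: ρ → (3,59,-1)
river: ρ → (-1,59,3)
river: ρ → (3,55,-39)
river: ρ → (-39,23,19)
river: ρ → (19,53,-9)
river: ρ → (-9,55,13)
river: ρ → (13,49,-21)
river: ρ → (-21,35,27)
river: ρ → (27,19,-29)
ρ-cycle length = 22 (tail of 1 descent step not counted)

22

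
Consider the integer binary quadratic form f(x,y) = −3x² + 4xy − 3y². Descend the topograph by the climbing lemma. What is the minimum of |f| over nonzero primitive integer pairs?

translate: b→2 (≡-4 mod 6), so (3,-4,3)→(3,2,2)
flip: (3,2,2)→(2,-2,3)
translate: b→2 (≡-2 mod 4), so (2,-2,3)→(2,2,3)
reduced (well bottom): (2,2,3) with a≤c, −a<b≤a
well minimum |f| = |-2| = 2 (negative-definite)

2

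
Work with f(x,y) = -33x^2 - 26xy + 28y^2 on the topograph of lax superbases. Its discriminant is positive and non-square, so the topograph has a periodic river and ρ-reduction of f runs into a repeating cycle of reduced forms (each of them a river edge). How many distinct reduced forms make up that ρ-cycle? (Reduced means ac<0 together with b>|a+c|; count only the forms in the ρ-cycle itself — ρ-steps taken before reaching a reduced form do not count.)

D = 4372, ⌊√D⌋ = 66
descent: ρ → (28,26,-33)  [lands on river]
river: ρ → (-33,40,21)
river: ρ → (21,44,-29)
river: ρ → (-29,14,36)
river: ρ → (36,58,-7)
river: ρ → (-7,54,52)
river: ρ → (52,50,-9)
river: ρ → (-9,58,28)
river: ρ → (28,54,-13)
river: ρ → (-13,50,36)
river: ρ → (36,22,-27)
river: ρ → (-27,32,31)
river: ρ → (31,30,-28)
river: ρ → (-28,26,33)
river: ρ → (33,40,-21)
river: ρ → (-21,44,29)
river: ρ → (29,14,-36)
river: ρ → (-36,58,7)
river: ρ → (7,54,-52)
river: ρ → (-52,50,9)
river: ρ → (9,58,-28)
river: ρ → (-28,54,13)
river: ρ → (13,50,-36)
river: ρ → (-36,22,27)
river: ρ → (27,32,-31)
river: ρ → (-31,30,28)
ρ-cycle length = 26 (tail of 1 descent step not counted)

26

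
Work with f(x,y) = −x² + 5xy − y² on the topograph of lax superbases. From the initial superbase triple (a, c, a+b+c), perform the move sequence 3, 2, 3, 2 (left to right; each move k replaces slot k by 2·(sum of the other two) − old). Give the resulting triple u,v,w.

start (-1,-1,3) = (f(1,0),f(0,1),f(1,1))
replace slot 3: 2·((-1)+(-1)) − 3 = -7 → (-1,-1,-7)
replace slot 2: 2·((-1)+(-7)) − (-1) = -15 → (-1,-15,-7)
replace slot 3: 2·((-1)+(-15)) − (-7) = -25 → (-1,-15,-25)
replace slot 2: 2·((-1)+(-25)) − (-15) = -37 → (-1,-37,-25)

-1,-37,-25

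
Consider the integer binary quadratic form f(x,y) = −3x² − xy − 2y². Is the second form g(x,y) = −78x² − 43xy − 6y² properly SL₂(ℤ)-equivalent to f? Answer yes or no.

D₁ = -23, D₂ = -23
f is negative-definite; reduce −f:
−f: flip: (3,1,2)→(2,-1,3)
−f: reduced (well bottom): (2,-1,3) with a≤c, −a<b≤a
flip sign back: reduced form of f is (-2,1,-3)
g is negative-definite; reduce −g:
−g: flip: (78,43,6)→(6,-43,78)
−g: translate: b→5 (≡-43 mod 12), so (6,-43,78)→(6,5,2)
−g: flip: (6,5,2)→(2,-5,6)
−g: translate: b→-1 (≡-5 mod 4), so (2,-5,6)→(2,-1,3)
−g: reduced (well bottom): (2,-1,3) with a≤c, −a<b≤a
flip sign back: reduced form of g is (-2,1,-3)
reduced forms (-2, 1, -3) vs (-2, 1, -3) ⇒ equivalent

yes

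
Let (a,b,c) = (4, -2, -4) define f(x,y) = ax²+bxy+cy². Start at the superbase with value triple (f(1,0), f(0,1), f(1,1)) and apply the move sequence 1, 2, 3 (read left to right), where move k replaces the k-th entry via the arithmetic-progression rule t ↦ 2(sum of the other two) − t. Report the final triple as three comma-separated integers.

start (4,-4,-2) = (f(1,0),f(0,1),f(1,1))
replace slot 1: 2·((-4)+(-2)) − 4 = -16 → (-16,-4,-2)
replace slot 2: 2·((-16)+(-2)) − (-4) = -32 → (-16,-32,-2)
replace slot 3: 2·((-16)+(-32)) − (-2) = -94 → (-16,-32,-94)

-16,-32,-94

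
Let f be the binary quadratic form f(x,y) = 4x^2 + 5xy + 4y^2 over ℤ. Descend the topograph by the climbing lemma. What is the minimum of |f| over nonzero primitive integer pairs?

translate: b→-3 (≡5 mod 8), so (4,5,4)→(4,-3,3)
flip: (4,-3,3)→(3,3,4)
reduced (well bottom): (3,3,4) with a≤c, −a<b≤a
well minimum = a = 3

3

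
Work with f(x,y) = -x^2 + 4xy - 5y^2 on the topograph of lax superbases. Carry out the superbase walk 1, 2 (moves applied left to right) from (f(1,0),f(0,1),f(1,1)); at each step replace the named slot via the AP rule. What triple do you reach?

start (-1,-5,-2) = (f(1,0),f(0,1),f(1,1))
replace slot 1: 2·((-5)+(-2)) − (-1) = -13 → (-13,-5,-2)
replace slot 2: 2·((-13)+(-2)) − (-5) = -25 → (-13,-25,-2)

-13,-25,-2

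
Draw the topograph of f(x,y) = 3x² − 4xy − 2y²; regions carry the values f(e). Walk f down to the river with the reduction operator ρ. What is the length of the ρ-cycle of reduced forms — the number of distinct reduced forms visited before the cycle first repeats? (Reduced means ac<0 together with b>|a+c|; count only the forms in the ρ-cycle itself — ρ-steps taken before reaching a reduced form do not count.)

D = 40, ⌊√D⌋ = 6
descent: ρ → (-2,4,3)  [lands on river]
river: ρ → (3,2,-3)
river: ρ → (-3,4,2)
river: ρ → (2,4,-3)
river: ρ → (-3,2,3)
river: ρ → (3,4,-2)
ρ-cycle length = 6 (tail of 1 descent step not counted)

6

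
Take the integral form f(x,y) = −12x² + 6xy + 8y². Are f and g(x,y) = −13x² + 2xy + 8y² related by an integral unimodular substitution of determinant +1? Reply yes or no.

D₁ = 420, D₂ = 420
river cycle of f (length 6): (8, 10, -10), (-10, 10, 8), (8, 6, -12), (-12, 18, 2), (2, 18, -12), (-12, 6, 8)
river cycle of g (length 4): (8, 14, -7), (-7, 14, 8), (8, 18, -3), (-3, 18, 8)
cycles differ ⇒ inequivalent

no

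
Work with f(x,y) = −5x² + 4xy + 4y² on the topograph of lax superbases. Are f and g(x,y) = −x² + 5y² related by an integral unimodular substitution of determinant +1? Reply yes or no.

D₁ = 96, D₂ = 20
discriminants differ ⇒ not SL₂(ℤ)-equivalent

no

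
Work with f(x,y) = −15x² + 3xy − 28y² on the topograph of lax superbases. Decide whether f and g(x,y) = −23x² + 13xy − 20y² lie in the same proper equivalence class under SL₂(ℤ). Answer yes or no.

D₁ = -1671, D₂ = -1671
f is negative-definite; reduce −f:
−f: reduced (well bottom): (15,-3,28) with a≤c, −a<b≤a
flip sign back: reduced form of f is (-15,3,-28)
g is negative-definite; reduce −g:
−g: flip: (23,-13,20)→(20,13,23)
−g: reduced (well bottom): (20,13,23) with a≤c, −a<b≤a
flip sign back: reduced form of g is (-20,-13,-23)
reduced forms (-15, 3, -28) vs (-20, -13, -23) ⇒ inequivalent

no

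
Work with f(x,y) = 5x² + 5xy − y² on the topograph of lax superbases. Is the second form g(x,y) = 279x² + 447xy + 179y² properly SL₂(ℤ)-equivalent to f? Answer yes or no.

D₁ = 45, D₂ = 45
river cycle of f (length 2): (-1, 5, 5), (5, 5, -1)
river cycle of g (length 2): (-1, 5, 5), (5, 5, -1)
cycles coincide ⇒ equivalent

yes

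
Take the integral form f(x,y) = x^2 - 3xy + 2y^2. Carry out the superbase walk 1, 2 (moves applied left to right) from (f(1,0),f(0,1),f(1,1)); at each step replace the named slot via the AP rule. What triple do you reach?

start (1,2,0) = (f(1,0),f(0,1),f(1,1))
replace slot 1: 2·(2+0) − 1 = 3 → (3,2,0)
replace slot 2: 2·(3+0) − 2 = 4 → (3,4,0)

3,4,0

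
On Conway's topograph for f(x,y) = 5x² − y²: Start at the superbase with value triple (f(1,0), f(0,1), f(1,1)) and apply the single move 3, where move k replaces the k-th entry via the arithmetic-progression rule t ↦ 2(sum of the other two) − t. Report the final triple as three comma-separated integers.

start (5,-1,4) = (f(1,0),f(0,1),f(1,1))
replace slot 3: 2·(5+(-1)) − 4 = 4 → (5,-1,4)

5,-1,4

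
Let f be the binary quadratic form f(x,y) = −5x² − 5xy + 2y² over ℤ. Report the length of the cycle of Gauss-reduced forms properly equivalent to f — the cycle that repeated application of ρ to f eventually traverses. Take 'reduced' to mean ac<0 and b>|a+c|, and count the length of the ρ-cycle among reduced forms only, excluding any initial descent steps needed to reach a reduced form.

D = 65, ⌊√D⌋ = 8
descent: ρ → (2,5,-5)  [lands on river]
river: ρ → (-5,5,2)
river: ρ → (2,7,-2)
river: ρ → (-2,5,5)
river: ρ → (5,5,-2)
river: ρ → (-2,7,2)
ρ-cycle length = 6 (tail of 1 descent step not counted)

6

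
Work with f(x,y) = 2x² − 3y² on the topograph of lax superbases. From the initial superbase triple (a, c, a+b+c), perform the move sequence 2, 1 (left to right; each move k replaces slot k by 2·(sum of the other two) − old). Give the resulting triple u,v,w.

start (2,-3,-1) = (f(1,0),f(0,1),f(1,1))
replace slot 2: 2·(2+(-1)) − (-3) = 5 → (2,5,-1)
replace slot 1: 2·(5+(-1)) − 2 = 6 → (6,5,-1)

6,5,-1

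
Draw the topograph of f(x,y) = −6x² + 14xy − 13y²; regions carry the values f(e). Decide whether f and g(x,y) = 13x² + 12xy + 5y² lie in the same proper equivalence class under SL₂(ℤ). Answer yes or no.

D₁ = -116, D₂ = -116
f is negative-definite; reduce −f:
−f: translate: b→-2 (≡-14 mod 12), so (6,-14,13)→(6,-2,5)
−f: flip: (6,-2,5)→(5,2,6)
−f: reduced (well bottom): (5,2,6) with a≤c, −a<b≤a
flip sign back: reduced form of f is (-5,-2,-6)
g: flip: (13,12,5)→(5,-12,13)
g: translate: b→-2 (≡-12 mod 10), so (5,-12,13)→(5,-2,6)
g: reduced (well bottom): (5,-2,6) with a≤c, −a<b≤a
reduced forms (-5, -2, -6) vs (5, -2, 6) ⇒ inequivalent

no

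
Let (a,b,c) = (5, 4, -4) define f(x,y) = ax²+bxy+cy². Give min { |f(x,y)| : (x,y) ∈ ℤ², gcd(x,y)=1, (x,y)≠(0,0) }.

river: ρ → (-4,4,5)
river: ρ → (5,6,-3)
river: ρ → (-3,6,5)
river: ρ → (5,4,-4)
closes: descent 0, river 4
min |a| on river = 3

3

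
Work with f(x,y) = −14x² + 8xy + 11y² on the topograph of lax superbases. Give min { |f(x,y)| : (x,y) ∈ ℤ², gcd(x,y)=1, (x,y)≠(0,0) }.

river: ρ → (11,14,-11)
river: ρ → (-11,8,14)
river: ρ → (14,20,-5)
river: ρ → (-5,20,14)
river: ρ → (14,8,-11)
river: ρ → (-11,14,11)
river: ρ → (11,8,-14)
river: ρ → (-14,20,5)
river: ρ → (5,20,-14)
river: ρ → (-14,8,11)
closes: descent 0, river 10
min |a| on river = 5

5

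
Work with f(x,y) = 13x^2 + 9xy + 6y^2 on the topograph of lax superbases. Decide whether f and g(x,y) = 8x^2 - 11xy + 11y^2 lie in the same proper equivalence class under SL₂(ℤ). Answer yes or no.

D₁ = -231, D₂ = -231
f: flip: (13,9,6)→(6,-9,13)
f: translate: b→3 (≡-9 mod 12), so (6,-9,13)→(6,3,10)
f: reduced (well bottom): (6,3,10) with a≤c, −a<b≤a
g: translate: b→5 (≡-11 mod 16), so (8,-11,11)→(8,5,8)
g: reduced (well bottom): (8,5,8) with a≤c, −a<b≤a
reduced forms (6, 3, 10) vs (8, 5, 8) ⇒ inequivalent

no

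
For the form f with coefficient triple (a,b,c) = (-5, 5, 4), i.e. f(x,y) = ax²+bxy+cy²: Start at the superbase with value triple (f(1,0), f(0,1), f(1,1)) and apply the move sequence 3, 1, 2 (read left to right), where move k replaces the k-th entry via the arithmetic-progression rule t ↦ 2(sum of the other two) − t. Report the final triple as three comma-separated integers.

start (-5,4,4) = (f(1,0),f(0,1),f(1,1))
replace slot 3: 2·((-5)+4) − 4 = -6 → (-5,4,-6)
replace slot 1: 2·(4+(-6)) − (-5) = 1 → (1,4,-6)
replace slot 2: 2·(1+(-6)) − 4 = -14 → (1,-14,-6)

1,-14,-6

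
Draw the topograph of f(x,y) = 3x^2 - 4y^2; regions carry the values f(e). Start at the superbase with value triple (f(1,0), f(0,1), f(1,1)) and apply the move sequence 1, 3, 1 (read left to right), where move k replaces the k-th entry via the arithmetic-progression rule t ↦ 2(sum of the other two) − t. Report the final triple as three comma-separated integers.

start (3,-4,-1) = (f(1,0),f(0,1),f(1,1))
replace slot 1: 2·((-4)+(-1)) − 3 = -13 → (-13,-4,-1)
replace slot 3: 2·((-13)+(-4)) − (-1) = -33 → (-13,-4,-33)
replace slot 1: 2·((-4)+(-33)) − (-13) = -61 → (-61,-4,-33)

-61,-4,-33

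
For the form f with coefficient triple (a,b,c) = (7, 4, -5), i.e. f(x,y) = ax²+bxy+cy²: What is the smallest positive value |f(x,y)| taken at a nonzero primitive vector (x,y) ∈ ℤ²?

river: ρ → (-5,6,6)
river: ρ → (6,6,-5)
river: ρ → (-5,4,7)
river: ρ → (7,10,-2)
river: ρ → (-2,10,7)
river: ρ → (7,4,-5)
closes: descent 0, river 6
min |a| on river = 2

2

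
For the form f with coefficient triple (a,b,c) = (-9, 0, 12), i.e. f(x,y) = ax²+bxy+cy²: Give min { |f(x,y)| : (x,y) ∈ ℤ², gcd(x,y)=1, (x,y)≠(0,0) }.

descent: ρ → (12,0,-9)
descent: ρ → (-9,18,3)  [lands on river]
river: ρ → (3,18,-9)
closes: descent 2, river 2
min |a| on river = 3

3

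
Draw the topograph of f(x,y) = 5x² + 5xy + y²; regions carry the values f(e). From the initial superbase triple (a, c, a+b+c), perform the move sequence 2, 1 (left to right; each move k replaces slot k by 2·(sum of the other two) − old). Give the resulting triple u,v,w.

start (5,1,11) = (f(1,0),f(0,1),f(1,1))
replace slot 2: 2·(5+11) − 1 = 31 → (5,31,11)
replace slot 1: 2·(31+11) − 5 = 79 → (79,31,11)

79,31,11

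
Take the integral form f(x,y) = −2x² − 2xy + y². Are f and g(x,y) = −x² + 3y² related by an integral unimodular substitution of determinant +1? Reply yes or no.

D₁ = 12, D₂ = 12
river cycle of f (length 2): (1, 2, -2), (-2, 2, 1)
river cycle of g (length 2): (-1, 2, 2), (2, 2, -1)
cycles differ ⇒ inequivalent

no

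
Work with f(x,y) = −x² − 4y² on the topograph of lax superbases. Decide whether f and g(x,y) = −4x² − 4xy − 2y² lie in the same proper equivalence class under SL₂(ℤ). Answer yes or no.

D₁ = -16, D₂ = -16
f is negative-definite; reduce −f:
−f: reduced (well bottom): (1,0,4) with a≤c, −a<b≤a
flip sign back: reduced form of f is (-1,0,-4)
g is negative-definite; reduce −g:
−g: flip: (4,4,2)→(2,-4,4)
−g: translate: b→0 (≡-4 mod 4), so (2,-4,4)→(2,0,2)
−g: reduced (well bottom): (2,0,2) with a≤c, −a<b≤a
flip sign back: reduced form of g is (-2,0,-2)
reduced forms (-1, 0, -4) vs (-2, 0, -2) ⇒ inequivalent

no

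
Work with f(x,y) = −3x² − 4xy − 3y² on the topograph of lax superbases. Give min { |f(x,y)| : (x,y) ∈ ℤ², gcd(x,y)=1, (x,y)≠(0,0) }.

translate: b→-2 (≡4 mod 6), so (3,4,3)→(3,-2,2)
flip: (3,-2,2)→(2,2,3)
reduced (well bottom): (2,2,3) with a≤c, −a<b≤a
well minimum |f| = |-2| = 2 (negative-definite)

2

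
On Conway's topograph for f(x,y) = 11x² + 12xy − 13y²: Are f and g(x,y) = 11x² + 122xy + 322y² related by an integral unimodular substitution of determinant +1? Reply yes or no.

D₁ = 716, D₂ = 716
river cycle of f (length 14): (-13, 14, 10), (10, 26, -1), (-1, 26, 10), (10, 14, -13), (-13, 12, 11), (11, 10, -14), (-14, 18, 7), (7, 24, -5), (-5, 26, 2), (2, 26, -5), … (4 more)
river cycle of g (length 14): (11, 12, -13), (-13, 14, 10), (10, 26, -1), (-1, 26, 10), (10, 14, -13), (-13, 12, 11), (11, 10, -14), (-14, 18, 7), (7, 24, -5), (-5, 26, 2), … (4 more)
cycles coincide ⇒ equivalent

yes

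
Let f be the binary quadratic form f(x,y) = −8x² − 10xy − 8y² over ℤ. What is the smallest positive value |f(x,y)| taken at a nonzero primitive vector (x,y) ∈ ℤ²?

translate: b→-6 (≡10 mod 16), so (8,10,8)→(8,-6,6)
flip: (8,-6,6)→(6,6,8)
reduced (well bottom): (6,6,8) with a≤c, −a<b≤a
well minimum |f| = |-6| = 6 (negative-definite)

6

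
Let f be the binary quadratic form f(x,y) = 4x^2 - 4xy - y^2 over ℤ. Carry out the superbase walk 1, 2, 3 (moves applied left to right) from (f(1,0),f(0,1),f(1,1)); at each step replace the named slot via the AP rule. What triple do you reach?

start (4,-1,-1) = (f(1,0),f(0,1),f(1,1))
replace slot 1: 2·((-1)+(-1)) − 4 = -8 → (-8,-1,-1)
replace slot 2: 2·((-8)+(-1)) − (-1) = -17 → (-8,-17,-1)
replace slot 3: 2·((-8)+(-17)) − (-1) = -49 → (-8,-17,-49)

-8,-17,-49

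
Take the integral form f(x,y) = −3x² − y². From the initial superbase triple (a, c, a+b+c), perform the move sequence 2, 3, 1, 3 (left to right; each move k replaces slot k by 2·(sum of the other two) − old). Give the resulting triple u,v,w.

start (-3,-1,-4) = (f(1,0),f(0,1),f(1,1))
replace slot 2: 2·((-3)+(-4)) − (-1) = -13 → (-3,-13,-4)
replace slot 3: 2·((-3)+(-13)) − (-4) = -28 → (-3,-13,-28)
replace slot 1: 2·((-13)+(-28)) − (-3) = -79 → (-79,-13,-28)
replace slot 3: 2·((-79)+(-13)) − (-28) = -156 → (-79,-13,-156)

-79,-13,-156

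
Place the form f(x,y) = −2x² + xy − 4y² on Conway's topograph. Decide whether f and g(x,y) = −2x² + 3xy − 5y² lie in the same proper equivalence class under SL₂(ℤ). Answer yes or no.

D₁ = -31, D₂ = -31
f is negative-definite; reduce −f:
−f: reduced (well bottom): (2,-1,4) with a≤c, −a<b≤a
flip sign back: reduced form of f is (-2,1,-4)
g is negative-definite; reduce −g:
−g: translate: b→1 (≡-3 mod 4), so (2,-3,5)→(2,1,4)
−g: reduced (well bottom): (2,1,4) with a≤c, −a<b≤a
flip sign back: reduced form of g is (-2,-1,-4)
reduced forms (-2, 1, -4) vs (-2, -1, -4) ⇒ inequivalent

no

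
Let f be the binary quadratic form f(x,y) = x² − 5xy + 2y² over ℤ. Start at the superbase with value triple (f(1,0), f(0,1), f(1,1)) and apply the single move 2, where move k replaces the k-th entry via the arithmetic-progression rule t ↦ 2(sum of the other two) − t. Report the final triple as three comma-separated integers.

start (1,2,-2) = (f(1,0),f(0,1),f(1,1))
replace slot 2: 2·(1+(-2)) − 2 = -4 → (1,-4,-2)

1,-4,-2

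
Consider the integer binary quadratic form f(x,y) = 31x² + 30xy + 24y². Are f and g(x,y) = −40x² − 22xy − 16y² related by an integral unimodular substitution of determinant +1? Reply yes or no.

D₁ = -2076, D₂ = -2076
f: flip: (31,30,24)→(24,-30,31)
f: translate: b→18 (≡-30 mod 48), so (24,-30,31)→(24,18,25)
f: reduced (well bottom): (24,18,25) with a≤c, −a<b≤a
g is negative-definite; reduce −g:
−g: flip: (40,22,16)→(16,-22,40)
−g: translate: b→10 (≡-22 mod 32), so (16,-22,40)→(16,10,34)
−g: reduced (well bottom): (16,10,34) with a≤c, −a<b≤a
flip sign back: reduced form of g is (-16,-10,-34)
reduced forms (24, 18, 25) vs (-16, -10, -34) ⇒ inequivalent

no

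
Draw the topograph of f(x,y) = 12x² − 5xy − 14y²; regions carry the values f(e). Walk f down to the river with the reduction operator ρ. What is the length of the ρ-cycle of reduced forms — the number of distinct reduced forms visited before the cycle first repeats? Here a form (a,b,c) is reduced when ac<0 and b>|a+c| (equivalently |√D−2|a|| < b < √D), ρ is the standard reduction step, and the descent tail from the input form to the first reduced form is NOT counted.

D = 697, ⌊√D⌋ = 26
descent: ρ → (-14,5,12)  [lands on river]
river: ρ → (12,19,-7)
river: ρ → (-7,23,6)
river: ρ → (6,25,-3)
river: ρ → (-3,23,14)
river: ρ → (14,5,-12)
river: ρ → (-12,19,7)
river: ρ → (7,23,-6)
river: ρ → (-6,25,3)
river: ρ → (3,23,-14)
ρ-cycle length = 10 (tail of 1 descent step not counted)

10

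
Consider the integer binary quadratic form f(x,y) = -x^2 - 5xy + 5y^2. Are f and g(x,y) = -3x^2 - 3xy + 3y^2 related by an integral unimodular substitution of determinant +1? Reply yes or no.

D₁ = 45, D₂ = 45
river cycle of f (length 2): (5, 5, -1), (-1, 5, 5)
river cycle of g (length 2): (3, 3, -3), (-3, 3, 3)
cycles differ ⇒ inequivalent

no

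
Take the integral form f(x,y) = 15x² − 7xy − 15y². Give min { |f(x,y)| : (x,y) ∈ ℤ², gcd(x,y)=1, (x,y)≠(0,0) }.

descent: ρ → (-15,7,15)  [lands on river]
river: ρ → (15,23,-7)
river: ρ → (-7,19,21)
river: ρ → (21,23,-5)
river: ρ → (-5,27,11)
river: ρ → (11,17,-15)
river: ρ → (-15,13,13)
river: ρ → (13,13,-15)
river: ρ → (-15,17,11)
river: ρ → (11,27,-5)
river: ρ → (-5,23,21)
river: ρ → (21,19,-7)
river: ρ → (-7,23,15)
river: ρ → (15,7,-15)
river: ρ → (-15,23,7)
river: ρ → (7,19,-21)
river: ρ → (-21,23,5)
river: ρ → (5,27,-11)
river: ρ → (-11,17,15)
river: ρ → (15,13,-13)
river: ρ → (-13,13,15)
river: ρ → (15,17,-11)
river: ρ → (-11,27,5)
river: ρ → (5,23,-21)
river: ρ → (-21,19,7)
river: ρ → (7,23,-15)
closes: descent 1, river 26
min |a| on river = 5

5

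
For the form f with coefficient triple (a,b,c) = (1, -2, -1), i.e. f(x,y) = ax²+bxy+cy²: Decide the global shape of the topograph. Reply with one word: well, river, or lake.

D = b²−4ac = (-2)² − 4·1·(-1) = 8
D > 0 non-square ⇒ indefinite ⇒ periodic river

river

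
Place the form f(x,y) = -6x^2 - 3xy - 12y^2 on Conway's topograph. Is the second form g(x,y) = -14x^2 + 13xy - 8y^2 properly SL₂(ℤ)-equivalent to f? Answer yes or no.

D₁ = -279, D₂ = -279
f is negative-definite; reduce −f:
−f: reduced (well bottom): (6,3,12) with a≤c, −a<b≤a
flip sign back: reduced form of f is (-6,-3,-12)
g is negative-definite; reduce −g:
−g: flip: (14,-13,8)→(8,13,14)
−g: translate: b→-3 (≡13 mod 16), so (8,13,14)→(8,-3,9)
−g: reduced (well bottom): (8,-3,9) with a≤c, −a<b≤a
flip sign back: reduced form of g is (-8,3,-9)
reduced forms (-6, -3, -12) vs (-8, 3, -9) ⇒ inequivalent

no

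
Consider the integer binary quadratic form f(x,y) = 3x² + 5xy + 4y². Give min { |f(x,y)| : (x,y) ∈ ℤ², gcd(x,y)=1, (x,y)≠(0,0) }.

translate: b→-1 (≡5 mod 6), so (3,5,4)→(3,-1,2)
flip: (3,-1,2)→(2,1,3)
reduced (well bottom): (2,1,3) with a≤c, −a<b≤a
well minimum = a = 2

2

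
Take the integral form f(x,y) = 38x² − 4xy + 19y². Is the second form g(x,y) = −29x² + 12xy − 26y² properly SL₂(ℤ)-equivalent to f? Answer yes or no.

D₁ = -2872, D₂ = -2872
f: flip: (38,-4,19)→(19,4,38)
f: reduced (well bottom): (19,4,38) with a≤c, −a<b≤a
g is negative-definite; reduce −g:
−g: flip: (29,-12,26)→(26,12,29)
−g: reduced (well bottom): (26,12,29) with a≤c, −a<b≤a
flip sign back: reduced form of g is (-26,-12,-29)
reduced forms (19, 4, 38) vs (-26, -12, -29) ⇒ inequivalent

no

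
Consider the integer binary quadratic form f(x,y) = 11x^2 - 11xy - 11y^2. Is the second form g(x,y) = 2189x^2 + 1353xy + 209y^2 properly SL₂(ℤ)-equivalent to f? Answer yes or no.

D₁ = 605, D₂ = 605
river cycle of f (length 2): (-11, 11, 11), (11, 11, -11)
river cycle of g (length 2): (11, 11, -11), (-11, 11, 11)
cycles coincide ⇒ equivalent

yes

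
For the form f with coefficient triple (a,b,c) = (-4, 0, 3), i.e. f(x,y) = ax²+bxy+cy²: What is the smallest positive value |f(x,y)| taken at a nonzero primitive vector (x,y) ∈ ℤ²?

descent: ρ → (3,6,-1)  [lands on river]
river: ρ → (-1,6,3)
closes: descent 1, river 2
min |a| on river = 1

1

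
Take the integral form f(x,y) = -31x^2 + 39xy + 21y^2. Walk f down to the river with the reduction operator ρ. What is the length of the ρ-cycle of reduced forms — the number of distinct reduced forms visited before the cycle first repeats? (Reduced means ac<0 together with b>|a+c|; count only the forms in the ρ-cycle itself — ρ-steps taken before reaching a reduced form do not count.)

D = 4125, ⌊√D⌋ = 64
river: ρ → (21,45,-25)
river: ρ → (-25,55,11)
river: ρ → (11,55,-25)
river: ρ → (-25,45,21)
river: ρ → (21,39,-31)
river: ρ → (-31,23,29)
river: ρ → (29,35,-25)
river: ρ → (-25,15,39)
river: ρ → (39,63,-1)
river: ρ → (-1,63,39)
river: ρ → (39,15,-25)
river: ρ → (-25,35,29)
river: ρ → (29,23,-31)
river: ρ → (-31,39,21)
ρ-cycle length = 14 (tail of 0 descent steps not counted)

14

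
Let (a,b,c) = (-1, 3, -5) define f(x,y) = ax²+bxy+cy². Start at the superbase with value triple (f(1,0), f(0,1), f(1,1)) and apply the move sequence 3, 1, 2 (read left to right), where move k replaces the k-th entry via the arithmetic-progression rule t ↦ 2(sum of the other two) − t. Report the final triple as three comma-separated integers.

start (-1,-5,-3) = (f(1,0),f(0,1),f(1,1))
replace slot 3: 2·((-1)+(-5)) − (-3) = -9 → (-1,-5,-9)
replace slot 1: 2·((-5)+(-9)) − (-1) = -27 → (-27,-5,-9)
replace slot 2: 2·((-27)+(-9)) − (-5) = -67 → (-27,-67,-9)

-27,-67,-9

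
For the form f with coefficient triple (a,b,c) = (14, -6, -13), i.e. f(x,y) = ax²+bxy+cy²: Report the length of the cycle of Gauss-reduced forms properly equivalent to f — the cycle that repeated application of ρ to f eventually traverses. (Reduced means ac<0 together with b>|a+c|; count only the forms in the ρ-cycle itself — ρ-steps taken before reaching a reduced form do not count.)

D = 764, ⌊√D⌋ = 27
descent: ρ → (-13,6,14)  [lands on river]
river: ρ → (14,22,-5)
river: ρ → (-5,18,22)
river: ρ → (22,26,-1)
river: ρ → (-1,26,22)
river: ρ → (22,18,-5)
river: ρ → (-5,22,14)
river: ρ → (14,6,-13)
river: ρ → (-13,20,7)
river: ρ → (7,22,-10)
river: ρ → (-10,18,11)
river: ρ → (11,26,-2)
river: ρ → (-2,26,11)
river: ρ → (11,18,-10)
river: ρ → (-10,22,7)
river: ρ → (7,20,-13)
ρ-cycle length = 16 (tail of 1 descent step not counted)

16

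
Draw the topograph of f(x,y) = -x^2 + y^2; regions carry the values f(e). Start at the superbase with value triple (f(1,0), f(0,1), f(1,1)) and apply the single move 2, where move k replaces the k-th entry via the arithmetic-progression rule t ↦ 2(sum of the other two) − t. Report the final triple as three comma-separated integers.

start (-1,1,0) = (f(1,0),f(0,1),f(1,1))
replace slot 2: 2·((-1)+0) − 1 = -3 → (-1,-3,0)

-1,-3,0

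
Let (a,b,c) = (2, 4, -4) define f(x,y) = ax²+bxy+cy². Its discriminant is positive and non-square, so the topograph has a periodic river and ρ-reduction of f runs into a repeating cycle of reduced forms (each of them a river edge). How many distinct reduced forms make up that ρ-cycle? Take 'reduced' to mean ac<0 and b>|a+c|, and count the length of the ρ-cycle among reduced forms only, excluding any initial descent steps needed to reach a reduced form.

D = 48, ⌊√D⌋ = 6
river: ρ → (-4,4,2)
river: ρ → (2,4,-4)
ρ-cycle length = 2 (tail of 0 descent steps not counted)

2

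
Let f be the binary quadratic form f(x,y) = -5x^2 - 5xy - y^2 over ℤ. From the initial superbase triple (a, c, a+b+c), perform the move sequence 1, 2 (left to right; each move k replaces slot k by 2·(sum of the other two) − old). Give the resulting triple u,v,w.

start (-5,-1,-11) = (f(1,0),f(0,1),f(1,1))
replace slot 1: 2·((-1)+(-11)) − (-5) = -19 → (-19,-1,-11)
replace slot 2: 2·((-19)+(-11)) − (-1) = -59 → (-19,-59,-11)

-19,-59,-11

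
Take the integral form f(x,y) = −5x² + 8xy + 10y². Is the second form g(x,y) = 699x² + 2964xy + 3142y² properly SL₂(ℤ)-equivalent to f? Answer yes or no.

D₁ = 264, D₂ = 264
river cycle of f (length 6): (10, 12, -3), (-3, 12, 10), (10, 8, -5), (-5, 12, 6), (6, 12, -5), (-5, 8, 10)
river cycle of g (length 6): (10, 12, -3), (-3, 12, 10), (10, 8, -5), (-5, 12, 6), (6, 12, -5), (-5, 8, 10)
cycles coincide ⇒ equivalent

yes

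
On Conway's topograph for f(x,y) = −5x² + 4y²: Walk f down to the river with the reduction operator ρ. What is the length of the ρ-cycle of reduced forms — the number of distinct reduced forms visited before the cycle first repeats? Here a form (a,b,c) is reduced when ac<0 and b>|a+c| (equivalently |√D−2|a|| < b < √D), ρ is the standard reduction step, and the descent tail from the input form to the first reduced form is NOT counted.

D = 80, ⌊√D⌋ = 8
descent: ρ → (4,8,-1)  [lands on river]
river: ρ → (-1,8,4)
ρ-cycle length = 2 (tail of 1 descent step not counted)

2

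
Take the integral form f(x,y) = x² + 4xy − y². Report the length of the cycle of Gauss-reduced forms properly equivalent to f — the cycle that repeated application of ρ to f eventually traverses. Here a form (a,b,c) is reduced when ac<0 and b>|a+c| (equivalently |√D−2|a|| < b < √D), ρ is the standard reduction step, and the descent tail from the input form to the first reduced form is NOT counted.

D = 20, ⌊√D⌋ = 4
river: ρ → (-1,4,1)
river: ρ → (1,4,-1)
ρ-cycle length = 2 (tail of 0 descent steps not counted)

2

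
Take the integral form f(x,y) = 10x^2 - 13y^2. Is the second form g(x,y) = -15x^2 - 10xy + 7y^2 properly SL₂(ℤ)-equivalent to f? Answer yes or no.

D₁ = 520, D₂ = 520
river cycle of f (length 6): (10, 20, -3), (-3, 22, 3), (3, 20, -10), (-10, 20, 3), (3, 22, -3), (-3, 20, 10)
river cycle of g (length 10): (7, 10, -15), (-15, 20, 2), (2, 20, -15), (-15, 10, 7), (7, 18, -7), (-7, 10, 15), (15, 20, -2), (-2, 20, 15), (15, 10, -7), (-7, 18, 7)
cycles differ ⇒ inequivalent

no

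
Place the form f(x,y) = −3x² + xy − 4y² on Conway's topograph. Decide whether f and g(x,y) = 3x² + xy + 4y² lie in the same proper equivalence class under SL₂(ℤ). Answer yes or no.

D₁ = -47, D₂ = -47
f is negative-definite; reduce −f:
−f: reduced (well bottom): (3,-1,4) with a≤c, −a<b≤a
flip sign back: reduced form of f is (-3,1,-4)
g: reduced (well bottom): (3,1,4) with a≤c, −a<b≤a
reduced forms (-3, 1, -4) vs (3, 1, 4) ⇒ inequivalent

no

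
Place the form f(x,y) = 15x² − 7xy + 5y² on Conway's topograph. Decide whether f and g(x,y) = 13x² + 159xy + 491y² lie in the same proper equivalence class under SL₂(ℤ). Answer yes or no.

D₁ = -251, D₂ = -251
f: flip: (15,-7,5)→(5,7,15)
f: translate: b→-3 (≡7 mod 10), so (5,7,15)→(5,-3,13)
f: reduced (well bottom): (5,-3,13) with a≤c, −a<b≤a
g: translate: b→3 (≡159 mod 26), so (13,159,491)→(13,3,5)
g: flip: (13,3,5)→(5,-3,13)
g: reduced (well bottom): (5,-3,13) with a≤c, −a<b≤a
reduced forms (5, -3, 13) vs (5, -3, 13) ⇒ equivalent

yes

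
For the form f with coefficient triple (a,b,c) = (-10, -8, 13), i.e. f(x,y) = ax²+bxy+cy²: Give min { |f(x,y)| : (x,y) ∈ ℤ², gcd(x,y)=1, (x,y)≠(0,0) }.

descent: ρ → (13,8,-10)  [lands on river]
river: ρ → (-10,12,11)
river: ρ → (11,10,-11)
river: ρ → (-11,12,10)
river: ρ → (10,8,-13)
river: ρ → (-13,18,5)
river: ρ → (5,22,-5)
river: ρ → (-5,18,13)
closes: descent 1, river 8
min |a| on river = 5

5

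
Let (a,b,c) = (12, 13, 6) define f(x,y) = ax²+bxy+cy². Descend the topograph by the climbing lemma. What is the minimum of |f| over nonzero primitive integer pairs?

translate: b→-11 (≡13 mod 24), so (12,13,6)→(12,-11,5)
flip: (12,-11,5)→(5,11,12)
translate: b→1 (≡11 mod 10), so (5,11,12)→(5,1,6)
reduced (well bottom): (5,1,6) with a≤c, −a<b≤a
well minimum = a = 5

5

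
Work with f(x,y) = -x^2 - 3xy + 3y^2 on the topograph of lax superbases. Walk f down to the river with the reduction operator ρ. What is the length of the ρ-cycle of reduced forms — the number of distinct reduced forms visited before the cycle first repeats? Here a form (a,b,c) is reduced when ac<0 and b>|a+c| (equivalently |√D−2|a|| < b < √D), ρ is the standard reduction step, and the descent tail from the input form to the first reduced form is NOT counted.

D = 21, ⌊√D⌋ = 4
descent: ρ → (3,3,-1)  [lands on river]
river: ρ → (-1,3,3)
ρ-cycle length = 2 (tail of 1 descent step not counted)

2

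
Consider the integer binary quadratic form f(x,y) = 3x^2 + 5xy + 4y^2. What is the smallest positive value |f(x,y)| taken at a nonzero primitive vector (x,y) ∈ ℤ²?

translate: b→-1 (≡5 mod 6), so (3,5,4)→(3,-1,2)
flip: (3,-1,2)→(2,1,3)
reduced (well bottom): (2,1,3) with a≤c, −a<b≤a
well minimum = a = 2

2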